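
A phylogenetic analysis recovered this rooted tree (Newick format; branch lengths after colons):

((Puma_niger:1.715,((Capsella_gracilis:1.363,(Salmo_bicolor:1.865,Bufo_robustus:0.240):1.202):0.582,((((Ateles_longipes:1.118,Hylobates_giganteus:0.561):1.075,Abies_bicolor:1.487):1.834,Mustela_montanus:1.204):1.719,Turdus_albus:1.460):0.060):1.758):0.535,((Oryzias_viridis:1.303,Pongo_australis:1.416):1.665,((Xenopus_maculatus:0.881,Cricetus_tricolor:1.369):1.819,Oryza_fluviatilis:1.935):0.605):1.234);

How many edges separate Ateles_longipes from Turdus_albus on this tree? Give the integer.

5

The MRCA of Ateles_longipes and Turdus_albus is the node subtending ((((Ateles_longipes,Hylobates_giganteus),Abies_bicolor),Mustela_montanus),Turdus_albus).
From Ateles_longipes up to that node: 4 branches. From Turdus_albus up to the same node: 1 branch. Total: 4 + 1 = 5.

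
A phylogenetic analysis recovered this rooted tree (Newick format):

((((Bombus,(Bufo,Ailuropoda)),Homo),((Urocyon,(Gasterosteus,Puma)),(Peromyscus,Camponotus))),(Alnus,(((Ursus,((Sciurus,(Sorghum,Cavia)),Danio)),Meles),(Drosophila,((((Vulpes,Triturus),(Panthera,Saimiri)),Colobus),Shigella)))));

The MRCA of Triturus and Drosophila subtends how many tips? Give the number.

7

The MRCA of Triturus and Drosophila is the node subtending (Drosophila,((((Vulpes,Triturus),(Panthera,Saimiri)),Colobus),Shigella)).
That clade contains 7 terminal taxa: Colobus, Drosophila, Panthera, Saimiri, Shigella, Triturus, Vulpes.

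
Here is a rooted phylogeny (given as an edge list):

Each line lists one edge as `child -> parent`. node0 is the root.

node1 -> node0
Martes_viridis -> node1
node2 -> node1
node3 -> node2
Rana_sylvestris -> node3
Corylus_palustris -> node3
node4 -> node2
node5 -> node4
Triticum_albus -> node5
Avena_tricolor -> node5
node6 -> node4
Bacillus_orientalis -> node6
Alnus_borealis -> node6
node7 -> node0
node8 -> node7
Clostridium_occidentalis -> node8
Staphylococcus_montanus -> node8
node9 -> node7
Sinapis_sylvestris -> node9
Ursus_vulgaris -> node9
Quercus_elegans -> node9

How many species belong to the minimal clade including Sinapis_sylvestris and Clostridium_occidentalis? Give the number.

The MRCA of Sinapis_sylvestris and Clostridium_occidentalis is the node subtending ((Clostridium_occidentalis,Staphylococcus_montanus),(Sinapis_sylvestris,Ursus_vulgaris,Quercus_elegans)).
That clade contains 5 terminal taxa: Clostridium_occidentalis, Quercus_elegans, Sinapis_sylvestris, Staphylococcus_montanus, Ursus_vulgaris.

5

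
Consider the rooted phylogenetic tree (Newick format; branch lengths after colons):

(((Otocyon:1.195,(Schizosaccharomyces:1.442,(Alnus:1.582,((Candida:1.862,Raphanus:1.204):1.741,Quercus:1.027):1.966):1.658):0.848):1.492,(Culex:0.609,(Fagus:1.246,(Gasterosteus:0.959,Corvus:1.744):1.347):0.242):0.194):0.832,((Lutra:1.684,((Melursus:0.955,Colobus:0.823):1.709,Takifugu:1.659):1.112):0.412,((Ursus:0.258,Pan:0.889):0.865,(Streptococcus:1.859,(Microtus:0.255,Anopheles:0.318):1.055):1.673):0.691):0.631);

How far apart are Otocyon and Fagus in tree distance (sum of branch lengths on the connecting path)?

4.369

The path runs Otocyon → … → MRCA → … → Fagus; the MRCA is the node subtending ((Otocyon,(Schizosaccharomyces,(Alnus,((Candida,Raphanus),Quercus)))),(Culex,(Fagus,(Gasterosteus,Corvus)))).
Branch lengths along that path: 1.195 + 1.492 + 0.194 + 0.242 + 1.246 = 4.369.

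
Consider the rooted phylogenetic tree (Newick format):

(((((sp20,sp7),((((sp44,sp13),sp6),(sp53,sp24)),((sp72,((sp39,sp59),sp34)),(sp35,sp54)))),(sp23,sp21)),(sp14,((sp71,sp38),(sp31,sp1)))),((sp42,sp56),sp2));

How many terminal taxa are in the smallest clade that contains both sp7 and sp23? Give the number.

15

The MRCA of sp7 and sp23 is the node subtending (((sp20,sp7),((((sp44,sp13),sp6),(sp53,sp24)),((sp72,((sp39,sp59),sp34)),(sp35,sp54)))),(sp23,sp21)).
That clade contains 15 terminal taxa: sp13, sp20, sp21, sp23, sp24, sp34, sp35, sp39, sp44, sp53, sp54, sp59, sp6, sp7, sp72.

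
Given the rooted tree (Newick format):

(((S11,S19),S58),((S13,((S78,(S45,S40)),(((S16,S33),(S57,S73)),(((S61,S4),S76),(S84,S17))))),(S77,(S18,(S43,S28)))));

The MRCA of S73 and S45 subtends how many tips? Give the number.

12

The MRCA of S73 and S45 is the node subtending ((S78,(S45,S40)),(((S16,S33),(S57,S73)),(((S61,S4),S76),(S84,S17)))).
That clade contains 12 terminal taxa: S16, S17, S33, S4, S40, S45, S57, S61, S73, S76, S78, S84.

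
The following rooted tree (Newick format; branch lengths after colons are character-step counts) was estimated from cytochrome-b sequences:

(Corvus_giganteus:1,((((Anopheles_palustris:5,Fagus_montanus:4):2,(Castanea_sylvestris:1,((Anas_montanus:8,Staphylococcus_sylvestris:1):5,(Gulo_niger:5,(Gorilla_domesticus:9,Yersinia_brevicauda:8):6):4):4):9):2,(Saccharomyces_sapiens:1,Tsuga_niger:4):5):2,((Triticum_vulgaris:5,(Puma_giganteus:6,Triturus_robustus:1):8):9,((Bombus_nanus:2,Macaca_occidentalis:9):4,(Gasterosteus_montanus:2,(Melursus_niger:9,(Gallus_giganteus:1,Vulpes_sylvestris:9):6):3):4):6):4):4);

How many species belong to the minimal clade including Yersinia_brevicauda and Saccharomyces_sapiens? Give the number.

10

The MRCA of Yersinia_brevicauda and Saccharomyces_sapiens is the node subtending (((Anopheles_palustris,Fagus_montanus),(Castanea_sylvestris,((Anas_montanus,Staphylococcus_sylvestris),(Gulo_niger,(Gorilla_domesticus,Yersinia_brevicauda))))),(Saccharomyces_sapiens,Tsuga_niger)).
That clade contains 10 terminal taxa: Anas_montanus, Anopheles_palustris, Castanea_sylvestris, Fagus_montanus, Gorilla_domesticus, Gulo_niger, Saccharomyces_sapiens, Staphylococcus_sylvestris, Tsuga_niger, Yersinia_brevicauda.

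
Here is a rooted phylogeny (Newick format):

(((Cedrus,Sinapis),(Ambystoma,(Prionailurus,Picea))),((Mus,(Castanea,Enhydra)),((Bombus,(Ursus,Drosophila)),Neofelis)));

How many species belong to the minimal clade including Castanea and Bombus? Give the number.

7

The MRCA of Castanea and Bombus is the node subtending ((Mus,(Castanea,Enhydra)),((Bombus,(Ursus,Drosophila)),Neofelis)).
That clade contains 7 terminal taxa: Bombus, Castanea, Drosophila, Enhydra, Mus, Neofelis, Ursus.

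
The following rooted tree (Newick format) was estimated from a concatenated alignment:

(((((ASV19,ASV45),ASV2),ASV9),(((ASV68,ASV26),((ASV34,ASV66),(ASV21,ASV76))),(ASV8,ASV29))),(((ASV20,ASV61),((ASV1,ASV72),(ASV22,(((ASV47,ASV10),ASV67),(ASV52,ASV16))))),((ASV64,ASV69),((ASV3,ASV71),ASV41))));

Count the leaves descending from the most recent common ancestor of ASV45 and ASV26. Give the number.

12

The MRCA of ASV45 and ASV26 is the node subtending ((((ASV19,ASV45),ASV2),ASV9),(((ASV68,ASV26),((ASV34,ASV66),(ASV21,ASV76))),(ASV8,ASV29))).
That clade contains 12 terminal taxa: ASV19, ASV2, ASV21, ASV26, ASV29, ASV34, ASV45, ASV66, ASV68, ASV76, ASV8, ASV9.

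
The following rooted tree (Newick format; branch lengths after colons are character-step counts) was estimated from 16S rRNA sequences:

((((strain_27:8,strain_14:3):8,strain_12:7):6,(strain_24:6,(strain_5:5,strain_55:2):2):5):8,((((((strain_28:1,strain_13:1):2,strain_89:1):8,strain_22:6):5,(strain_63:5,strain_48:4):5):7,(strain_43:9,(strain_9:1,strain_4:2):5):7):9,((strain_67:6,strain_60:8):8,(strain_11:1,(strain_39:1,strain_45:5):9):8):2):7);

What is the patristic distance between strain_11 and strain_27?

The path runs strain_11 → … → MRCA → … → strain_27; the MRCA is the root of the tree.
Branch lengths along that path: 1 + 8 + 2 + 7 + 8 + 6 + 8 + 8 = 48.

48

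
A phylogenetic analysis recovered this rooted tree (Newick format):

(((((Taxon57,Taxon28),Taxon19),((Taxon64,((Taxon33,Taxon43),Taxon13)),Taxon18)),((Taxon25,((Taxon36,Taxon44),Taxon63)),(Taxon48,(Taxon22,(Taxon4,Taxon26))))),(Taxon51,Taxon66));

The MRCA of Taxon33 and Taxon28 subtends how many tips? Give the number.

The MRCA of Taxon33 and Taxon28 is the node subtending (((Taxon57,Taxon28),Taxon19),((Taxon64,((Taxon33,Taxon43),Taxon13)),Taxon18)).
That clade contains 8 terminal taxa: Taxon13, Taxon18, Taxon19, Taxon28, Taxon33, Taxon43, Taxon57, Taxon64.

8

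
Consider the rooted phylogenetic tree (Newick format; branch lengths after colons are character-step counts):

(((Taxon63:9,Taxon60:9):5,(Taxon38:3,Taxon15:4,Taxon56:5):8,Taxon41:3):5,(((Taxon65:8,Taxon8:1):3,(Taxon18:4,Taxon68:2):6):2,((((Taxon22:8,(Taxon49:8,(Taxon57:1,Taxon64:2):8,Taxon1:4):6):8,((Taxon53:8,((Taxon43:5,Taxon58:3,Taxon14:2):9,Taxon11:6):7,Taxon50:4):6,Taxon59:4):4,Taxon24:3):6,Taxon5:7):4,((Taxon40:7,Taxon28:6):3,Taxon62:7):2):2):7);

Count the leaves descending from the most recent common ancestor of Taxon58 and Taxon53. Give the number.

6

The MRCA of Taxon58 and Taxon53 is the node subtending (Taxon53,((Taxon43,Taxon58,Taxon14),Taxon11),Taxon50).
That clade contains 6 terminal taxa: Taxon11, Taxon14, Taxon43, Taxon50, Taxon53, Taxon58.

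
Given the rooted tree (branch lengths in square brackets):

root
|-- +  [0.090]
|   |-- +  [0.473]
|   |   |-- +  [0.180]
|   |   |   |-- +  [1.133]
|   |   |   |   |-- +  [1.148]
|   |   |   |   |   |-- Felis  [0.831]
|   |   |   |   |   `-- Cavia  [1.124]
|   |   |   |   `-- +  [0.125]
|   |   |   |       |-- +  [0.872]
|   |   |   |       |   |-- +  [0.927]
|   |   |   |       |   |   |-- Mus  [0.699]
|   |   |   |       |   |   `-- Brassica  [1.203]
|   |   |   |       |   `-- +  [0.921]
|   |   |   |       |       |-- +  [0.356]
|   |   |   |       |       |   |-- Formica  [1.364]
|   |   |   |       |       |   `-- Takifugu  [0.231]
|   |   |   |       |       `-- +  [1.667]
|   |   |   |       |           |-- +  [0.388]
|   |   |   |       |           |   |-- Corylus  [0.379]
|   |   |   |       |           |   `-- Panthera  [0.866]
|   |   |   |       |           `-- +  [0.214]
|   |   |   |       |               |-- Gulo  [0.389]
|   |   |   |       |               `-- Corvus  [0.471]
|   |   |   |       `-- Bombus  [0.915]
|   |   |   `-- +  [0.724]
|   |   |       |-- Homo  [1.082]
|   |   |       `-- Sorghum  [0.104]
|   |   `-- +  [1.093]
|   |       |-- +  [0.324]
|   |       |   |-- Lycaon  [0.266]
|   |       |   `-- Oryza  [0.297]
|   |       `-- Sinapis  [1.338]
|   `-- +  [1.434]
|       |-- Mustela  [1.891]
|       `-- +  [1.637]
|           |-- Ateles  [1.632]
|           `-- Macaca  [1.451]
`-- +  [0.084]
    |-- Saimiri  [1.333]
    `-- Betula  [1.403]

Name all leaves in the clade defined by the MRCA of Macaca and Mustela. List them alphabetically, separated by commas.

Ateles, Macaca, Mustela

Tracing Macaca: it sits inside (Ateles,Macaca).
Tracing Mustela: it sits inside (Mustela,(Ateles,Macaca)).
The smallest clade enclosing both is (Mustela,(Ateles,Macaca)); the answer is its 3 terminal taxa in alphabetical order.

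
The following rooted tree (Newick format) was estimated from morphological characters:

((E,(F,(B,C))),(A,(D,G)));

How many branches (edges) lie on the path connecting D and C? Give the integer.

The MRCA of D and C is the root of the tree.
From D up to that node: 3 branches. From C up to the same node: 4 branches. Total: 3 + 4 = 7.

7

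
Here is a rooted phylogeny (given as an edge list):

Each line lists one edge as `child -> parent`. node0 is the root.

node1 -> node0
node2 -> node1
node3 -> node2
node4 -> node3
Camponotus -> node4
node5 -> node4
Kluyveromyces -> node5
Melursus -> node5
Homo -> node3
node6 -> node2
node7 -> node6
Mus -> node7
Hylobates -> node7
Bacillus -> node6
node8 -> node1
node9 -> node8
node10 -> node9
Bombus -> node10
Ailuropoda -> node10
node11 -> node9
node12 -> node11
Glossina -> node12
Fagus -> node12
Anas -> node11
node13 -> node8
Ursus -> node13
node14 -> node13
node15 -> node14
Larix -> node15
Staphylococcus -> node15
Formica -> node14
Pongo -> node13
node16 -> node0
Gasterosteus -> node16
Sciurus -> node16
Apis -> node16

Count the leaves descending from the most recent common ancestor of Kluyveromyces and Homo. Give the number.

The MRCA of Kluyveromyces and Homo is the node subtending ((Camponotus,(Kluyveromyces,Melursus)),Homo).
That clade contains 4 terminal taxa: Camponotus, Homo, Kluyveromyces, Melursus.

4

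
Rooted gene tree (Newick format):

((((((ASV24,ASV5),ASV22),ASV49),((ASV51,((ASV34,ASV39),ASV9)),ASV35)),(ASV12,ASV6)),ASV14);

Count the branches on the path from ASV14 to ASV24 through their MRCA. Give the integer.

7

The MRCA of ASV14 and ASV24 is the root of the tree.
From ASV14 up to that node: 1 branch. From ASV24 up to the same node: 6 branches. Total: 1 + 6 = 7.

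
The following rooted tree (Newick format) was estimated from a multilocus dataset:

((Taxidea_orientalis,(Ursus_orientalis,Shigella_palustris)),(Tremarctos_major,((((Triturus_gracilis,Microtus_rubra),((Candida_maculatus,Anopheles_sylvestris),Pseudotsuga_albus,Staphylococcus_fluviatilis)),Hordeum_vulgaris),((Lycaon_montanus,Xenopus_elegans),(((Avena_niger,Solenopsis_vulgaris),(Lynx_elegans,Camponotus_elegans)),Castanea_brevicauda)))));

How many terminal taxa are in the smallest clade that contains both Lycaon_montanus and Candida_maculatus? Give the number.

14

The MRCA of Lycaon_montanus and Candida_maculatus is the node subtending ((((Triturus_gracilis,Microtus_rubra),((Candida_maculatus,Anopheles_sylvestris),Pseudotsuga_albus,Staphylococcus_fluviatilis)),Hordeum_vulgaris),((Lycaon_montanus,Xenopus_elegans),(((Avena_niger,Solenopsis_vulgaris),(Lynx_elegans,Camponotus_elegans)),Castanea_brevicauda))).
That clade contains 14 terminal taxa: Anopheles_sylvestris, Avena_niger, Camponotus_elegans, Candida_maculatus, Castanea_brevicauda, Hordeum_vulgaris, Lycaon_montanus, Lynx_elegans, Microtus_rubra, Pseudotsuga_albus, Solenopsis_vulgaris, Staphylococcus_fluviatilis, Triturus_gracilis, Xenopus_elegans.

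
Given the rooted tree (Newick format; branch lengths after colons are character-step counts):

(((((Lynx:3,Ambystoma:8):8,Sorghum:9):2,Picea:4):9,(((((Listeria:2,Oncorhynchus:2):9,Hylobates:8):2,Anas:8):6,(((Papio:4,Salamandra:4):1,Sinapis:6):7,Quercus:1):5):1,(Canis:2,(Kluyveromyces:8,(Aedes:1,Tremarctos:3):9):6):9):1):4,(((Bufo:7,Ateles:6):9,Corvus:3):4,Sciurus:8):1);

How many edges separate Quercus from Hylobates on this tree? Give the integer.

The MRCA of Quercus and Hylobates is the node subtending ((((Listeria,Oncorhynchus),Hylobates),Anas),(((Papio,Salamandra),Sinapis),Quercus)).
From Quercus up to that node: 2 branches. From Hylobates up to the same node: 3 branches. Total: 2 + 3 = 5.

5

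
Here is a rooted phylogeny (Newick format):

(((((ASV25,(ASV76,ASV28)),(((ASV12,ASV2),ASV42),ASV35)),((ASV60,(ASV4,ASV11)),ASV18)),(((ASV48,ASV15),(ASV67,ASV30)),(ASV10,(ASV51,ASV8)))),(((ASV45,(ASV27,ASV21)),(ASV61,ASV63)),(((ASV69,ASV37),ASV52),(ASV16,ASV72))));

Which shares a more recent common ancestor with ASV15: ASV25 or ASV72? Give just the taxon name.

The MRCA of ASV15 and ASV25 subtends ((((ASV25,(ASV76,ASV28)),(((ASV12,ASV2),ASV42),ASV35)),((ASV60,(ASV4,ASV11)),ASV18)),(((ASV48,ASV15),(ASV67,ASV30)),(ASV10,(ASV51,ASV8)))) (18 taxa).
The MRCA of ASV15 and ASV72 is the root, subtending the entire tree (28 taxa).
The first is nested inside the second, so ASV15 shares a more recent common ancestor with ASV25.

ASV25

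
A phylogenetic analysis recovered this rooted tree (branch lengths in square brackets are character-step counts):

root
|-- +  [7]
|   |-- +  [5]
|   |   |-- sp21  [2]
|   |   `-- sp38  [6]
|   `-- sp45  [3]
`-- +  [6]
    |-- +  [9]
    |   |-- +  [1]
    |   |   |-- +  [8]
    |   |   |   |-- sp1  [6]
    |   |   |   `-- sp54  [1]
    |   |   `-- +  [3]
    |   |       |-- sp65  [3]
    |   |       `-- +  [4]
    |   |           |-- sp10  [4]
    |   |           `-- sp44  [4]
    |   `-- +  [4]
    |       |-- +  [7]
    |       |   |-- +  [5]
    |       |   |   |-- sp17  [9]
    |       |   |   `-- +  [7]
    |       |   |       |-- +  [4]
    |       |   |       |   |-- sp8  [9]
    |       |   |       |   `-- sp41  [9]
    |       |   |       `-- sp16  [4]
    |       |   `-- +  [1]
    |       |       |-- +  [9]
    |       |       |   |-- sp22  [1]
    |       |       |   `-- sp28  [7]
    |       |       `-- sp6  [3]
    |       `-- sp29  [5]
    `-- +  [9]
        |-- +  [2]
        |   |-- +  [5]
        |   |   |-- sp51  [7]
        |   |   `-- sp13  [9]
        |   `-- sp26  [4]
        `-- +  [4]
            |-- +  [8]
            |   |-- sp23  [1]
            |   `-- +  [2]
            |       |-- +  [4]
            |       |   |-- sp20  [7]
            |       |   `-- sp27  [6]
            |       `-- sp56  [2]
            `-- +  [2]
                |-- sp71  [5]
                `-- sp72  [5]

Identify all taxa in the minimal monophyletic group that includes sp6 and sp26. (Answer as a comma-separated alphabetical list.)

sp1, sp10, sp13, sp16, sp17, sp20, sp22, sp23, sp26, sp27, sp28, sp29, sp41, sp44, sp51, sp54, sp56, sp6, sp65, sp71, sp72, sp8

Tracing sp6: it sits inside ((sp22,sp28),sp6).
Tracing sp26: it sits inside ((sp51,sp13),sp26).
The smallest clade enclosing both is ((((sp1,sp54),(sp65,(sp10,sp44))),(((sp17,((sp8,sp41),sp16)),((sp22,sp28),sp6)),sp29)),(((sp51,sp13),sp26),((sp23,((sp20,sp27),sp56)),(sp71,sp72)))); the answer is its 22 terminal taxa in alphabetical order.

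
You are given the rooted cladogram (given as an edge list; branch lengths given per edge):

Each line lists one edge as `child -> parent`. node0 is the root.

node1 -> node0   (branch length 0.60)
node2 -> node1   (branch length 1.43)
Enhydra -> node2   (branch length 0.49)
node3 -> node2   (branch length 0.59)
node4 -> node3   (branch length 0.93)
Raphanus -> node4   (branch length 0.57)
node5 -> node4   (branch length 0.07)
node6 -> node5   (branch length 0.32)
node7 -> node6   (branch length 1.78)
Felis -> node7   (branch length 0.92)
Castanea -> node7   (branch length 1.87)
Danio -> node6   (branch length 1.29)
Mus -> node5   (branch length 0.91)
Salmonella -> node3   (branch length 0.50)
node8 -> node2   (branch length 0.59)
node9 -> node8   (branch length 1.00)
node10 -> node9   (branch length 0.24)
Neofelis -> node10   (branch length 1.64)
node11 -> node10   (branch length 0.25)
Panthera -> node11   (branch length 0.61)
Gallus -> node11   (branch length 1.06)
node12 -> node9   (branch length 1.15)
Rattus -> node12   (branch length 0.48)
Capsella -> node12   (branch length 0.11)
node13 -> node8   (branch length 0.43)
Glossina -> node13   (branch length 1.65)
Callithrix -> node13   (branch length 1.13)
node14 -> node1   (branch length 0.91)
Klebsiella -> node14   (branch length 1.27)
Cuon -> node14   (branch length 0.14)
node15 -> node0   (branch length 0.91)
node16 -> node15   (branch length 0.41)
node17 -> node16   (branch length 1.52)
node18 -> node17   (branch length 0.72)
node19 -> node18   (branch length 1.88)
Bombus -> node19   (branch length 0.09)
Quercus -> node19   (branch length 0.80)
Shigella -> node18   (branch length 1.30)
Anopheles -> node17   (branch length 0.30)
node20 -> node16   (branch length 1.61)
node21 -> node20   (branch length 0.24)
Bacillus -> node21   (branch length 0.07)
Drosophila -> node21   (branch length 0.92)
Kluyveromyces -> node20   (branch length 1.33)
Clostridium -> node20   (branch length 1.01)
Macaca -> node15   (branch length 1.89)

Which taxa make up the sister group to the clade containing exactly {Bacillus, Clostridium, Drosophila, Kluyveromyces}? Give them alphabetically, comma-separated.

The clade containing exactly {Bacillus, Clostridium, Drosophila, Kluyveromyces} attaches to the tree at the node subtending ((((Bombus,Quercus),Shigella),Anopheles),((Bacillus,Drosophila),Kluyveromyces,Clostridium)).
The other lineage descending from that same node — the sister group — is (((Bombus,Quercus),Shigella),Anopheles); its 4 tips in alphabetical order are the answer.

Anopheles, Bombus, Quercus, Shigella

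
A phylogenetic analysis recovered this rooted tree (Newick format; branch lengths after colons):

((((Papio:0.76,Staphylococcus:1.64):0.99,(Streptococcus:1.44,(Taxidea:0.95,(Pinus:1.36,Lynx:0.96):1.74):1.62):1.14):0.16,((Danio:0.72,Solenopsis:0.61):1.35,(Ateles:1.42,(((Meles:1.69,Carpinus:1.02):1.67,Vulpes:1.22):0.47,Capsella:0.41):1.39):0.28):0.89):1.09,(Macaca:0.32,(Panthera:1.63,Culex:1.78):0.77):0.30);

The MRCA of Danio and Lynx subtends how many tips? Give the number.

13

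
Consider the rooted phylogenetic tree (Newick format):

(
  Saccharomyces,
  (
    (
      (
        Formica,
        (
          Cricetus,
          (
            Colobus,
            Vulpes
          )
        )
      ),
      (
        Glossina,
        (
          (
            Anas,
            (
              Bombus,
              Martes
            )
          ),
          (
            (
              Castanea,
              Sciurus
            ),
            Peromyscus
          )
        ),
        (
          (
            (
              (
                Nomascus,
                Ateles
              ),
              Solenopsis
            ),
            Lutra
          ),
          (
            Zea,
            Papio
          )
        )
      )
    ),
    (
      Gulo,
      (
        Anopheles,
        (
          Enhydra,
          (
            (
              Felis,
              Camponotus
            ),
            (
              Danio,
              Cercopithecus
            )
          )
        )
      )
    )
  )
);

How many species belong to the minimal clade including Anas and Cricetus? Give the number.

17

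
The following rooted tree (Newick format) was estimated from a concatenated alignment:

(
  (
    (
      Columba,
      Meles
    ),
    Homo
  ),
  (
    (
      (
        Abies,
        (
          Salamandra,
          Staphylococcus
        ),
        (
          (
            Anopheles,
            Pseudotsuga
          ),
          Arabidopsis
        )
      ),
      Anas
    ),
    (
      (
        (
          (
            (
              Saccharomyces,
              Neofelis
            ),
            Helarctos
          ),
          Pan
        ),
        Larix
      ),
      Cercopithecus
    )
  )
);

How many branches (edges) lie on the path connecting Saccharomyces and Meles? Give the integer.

10

The MRCA of Saccharomyces and Meles is the root of the tree.
From Saccharomyces up to that node: 7 branches. From Meles up to the same node: 3 branches. Total: 7 + 3 = 10.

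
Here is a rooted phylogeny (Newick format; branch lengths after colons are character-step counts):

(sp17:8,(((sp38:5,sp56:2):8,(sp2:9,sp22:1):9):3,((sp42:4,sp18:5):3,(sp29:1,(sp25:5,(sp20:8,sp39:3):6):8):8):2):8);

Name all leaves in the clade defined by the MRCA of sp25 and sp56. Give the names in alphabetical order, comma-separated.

Tracing sp25: it sits inside (sp25,(sp20,sp39)).
Tracing sp56: it sits inside (sp38,sp56).
The smallest clade enclosing both is (((sp38,sp56),(sp2,sp22)),((sp42,sp18),(sp29,(sp25,(sp20,sp39))))); the answer is its 10 terminal taxa in alphabetical order.

sp18, sp2, sp20, sp22, sp25, sp29, sp38, sp39, sp42, sp56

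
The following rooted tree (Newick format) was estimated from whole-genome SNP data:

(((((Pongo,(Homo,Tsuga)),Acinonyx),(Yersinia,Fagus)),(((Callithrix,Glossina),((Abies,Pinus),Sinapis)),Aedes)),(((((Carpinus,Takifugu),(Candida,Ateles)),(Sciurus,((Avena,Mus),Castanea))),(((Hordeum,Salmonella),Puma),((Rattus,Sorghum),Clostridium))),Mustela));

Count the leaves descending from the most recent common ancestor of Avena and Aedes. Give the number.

The MRCA of Avena and Aedes is the root, so the clade is the entire tree.
That clade contains 27 terminal taxa: Abies, Acinonyx, Aedes, Ateles, Avena, Callithrix, Candida, Carpinus, Castanea, Clostridium, Fagus, Glossina, Homo, Hordeum, Mus, Mustela, Pinus, Pongo, Puma, Rattus, Salmonella, Sciurus, Sinapis, Sorghum, Takifugu, Tsuga, Yersinia.

27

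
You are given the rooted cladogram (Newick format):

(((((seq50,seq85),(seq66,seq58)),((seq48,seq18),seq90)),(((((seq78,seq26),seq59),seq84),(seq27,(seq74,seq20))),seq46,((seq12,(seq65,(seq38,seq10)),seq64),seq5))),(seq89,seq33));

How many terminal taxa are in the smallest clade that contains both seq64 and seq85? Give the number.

21

The MRCA of seq64 and seq85 is the node subtending ((((seq50,seq85),(seq66,seq58)),((seq48,seq18),seq90)),(((((seq78,seq26),seq59),seq84),(seq27,(seq74,seq20))),seq46,((seq12,(seq65,(seq38,seq10)),seq64),seq5))).
That clade contains 21 terminal taxa: seq10, seq12, seq18, seq20, seq26, seq27, seq38, seq46, seq48, seq5, seq50, seq58, seq59, seq64, seq65, seq66, seq74, seq78, seq84, seq85, seq90.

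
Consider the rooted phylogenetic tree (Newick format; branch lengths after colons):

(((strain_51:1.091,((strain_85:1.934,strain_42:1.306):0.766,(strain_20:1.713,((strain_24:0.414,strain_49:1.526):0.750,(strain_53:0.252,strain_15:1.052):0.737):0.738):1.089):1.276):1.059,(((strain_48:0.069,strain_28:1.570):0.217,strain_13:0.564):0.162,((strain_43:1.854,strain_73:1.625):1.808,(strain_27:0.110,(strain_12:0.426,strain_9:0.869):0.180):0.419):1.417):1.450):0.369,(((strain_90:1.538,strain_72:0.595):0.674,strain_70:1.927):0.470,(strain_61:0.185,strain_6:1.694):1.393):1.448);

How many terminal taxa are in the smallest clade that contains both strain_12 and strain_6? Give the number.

21

The MRCA of strain_12 and strain_6 is the root, so the clade is the entire tree.
That clade contains 21 terminal taxa: strain_12, strain_13, strain_15, strain_20, strain_24, strain_27, strain_28, strain_42, strain_43, strain_48, strain_49, strain_51, strain_53, strain_6, strain_61, strain_70, strain_72, strain_73, strain_85, strain_9, strain_90.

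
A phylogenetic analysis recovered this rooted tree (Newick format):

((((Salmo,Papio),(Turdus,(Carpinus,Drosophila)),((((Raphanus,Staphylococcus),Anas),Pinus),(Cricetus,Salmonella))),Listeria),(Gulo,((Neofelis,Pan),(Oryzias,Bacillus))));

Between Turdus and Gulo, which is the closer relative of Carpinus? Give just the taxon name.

The MRCA of Carpinus and Turdus subtends (Turdus,(Carpinus,Drosophila)) (3 taxa).
The MRCA of Carpinus and Gulo is the root, subtending the entire tree (17 taxa).
The first is nested inside the second, so Carpinus shares a more recent common ancestor with Turdus.

Turdus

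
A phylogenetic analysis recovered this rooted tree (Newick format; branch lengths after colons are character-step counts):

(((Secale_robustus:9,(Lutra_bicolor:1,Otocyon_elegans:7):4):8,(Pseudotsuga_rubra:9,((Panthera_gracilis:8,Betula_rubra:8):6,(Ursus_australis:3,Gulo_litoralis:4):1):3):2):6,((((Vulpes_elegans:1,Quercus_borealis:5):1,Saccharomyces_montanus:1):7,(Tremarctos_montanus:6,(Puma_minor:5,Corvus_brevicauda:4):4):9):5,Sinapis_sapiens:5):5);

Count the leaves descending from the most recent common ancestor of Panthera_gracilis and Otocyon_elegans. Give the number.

8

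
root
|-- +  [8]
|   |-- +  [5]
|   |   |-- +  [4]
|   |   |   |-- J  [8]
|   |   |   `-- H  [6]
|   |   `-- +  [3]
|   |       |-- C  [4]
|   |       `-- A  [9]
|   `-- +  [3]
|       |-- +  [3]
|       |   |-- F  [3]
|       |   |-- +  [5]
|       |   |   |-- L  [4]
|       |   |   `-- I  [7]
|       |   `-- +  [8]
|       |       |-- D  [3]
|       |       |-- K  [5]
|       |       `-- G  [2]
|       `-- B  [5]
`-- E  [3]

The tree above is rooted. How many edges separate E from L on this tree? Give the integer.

6

The MRCA of E and L is the root of the tree.
From E up to that node: 1 branch. From L up to the same node: 5 branches. Total: 1 + 5 = 6.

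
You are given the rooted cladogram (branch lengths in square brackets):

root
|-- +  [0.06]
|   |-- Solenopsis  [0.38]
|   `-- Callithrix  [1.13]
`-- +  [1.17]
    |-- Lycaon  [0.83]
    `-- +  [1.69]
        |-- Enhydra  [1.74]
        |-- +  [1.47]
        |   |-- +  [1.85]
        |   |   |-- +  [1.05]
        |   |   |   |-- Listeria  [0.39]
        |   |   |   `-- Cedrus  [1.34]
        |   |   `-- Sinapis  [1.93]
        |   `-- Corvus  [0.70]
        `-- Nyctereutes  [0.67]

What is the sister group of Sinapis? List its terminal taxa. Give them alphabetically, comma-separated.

Sinapis attaches to the tree at the node subtending ((Listeria,Cedrus),Sinapis).
The other lineage descending from that same node — the sister group — is (Listeria,Cedrus); its 2 tips in alphabetical order are the answer.

Cedrus, Listeria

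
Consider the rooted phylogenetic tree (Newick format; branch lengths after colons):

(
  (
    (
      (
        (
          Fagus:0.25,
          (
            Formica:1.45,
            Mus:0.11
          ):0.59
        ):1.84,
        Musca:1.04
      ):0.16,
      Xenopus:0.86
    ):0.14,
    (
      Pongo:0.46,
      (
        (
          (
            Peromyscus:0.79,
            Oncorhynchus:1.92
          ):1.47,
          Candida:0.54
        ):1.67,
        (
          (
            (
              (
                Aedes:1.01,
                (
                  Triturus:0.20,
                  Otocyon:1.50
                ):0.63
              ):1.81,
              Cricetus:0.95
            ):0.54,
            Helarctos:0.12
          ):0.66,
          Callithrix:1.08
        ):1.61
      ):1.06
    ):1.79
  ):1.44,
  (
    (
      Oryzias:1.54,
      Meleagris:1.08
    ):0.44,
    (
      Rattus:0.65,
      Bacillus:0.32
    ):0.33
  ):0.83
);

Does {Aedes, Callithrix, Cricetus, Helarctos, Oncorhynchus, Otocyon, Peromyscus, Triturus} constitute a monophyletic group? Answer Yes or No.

The MRCA of the listed taxa subtends (((Peromyscus,Oncorhynchus),Candida),((((Aedes,(Triturus,Otocyon)),Cricetus),Helarctos),Callithrix)).
That clade also contains Candida, which is not in the proposed group, so the group is not monophyletic.

No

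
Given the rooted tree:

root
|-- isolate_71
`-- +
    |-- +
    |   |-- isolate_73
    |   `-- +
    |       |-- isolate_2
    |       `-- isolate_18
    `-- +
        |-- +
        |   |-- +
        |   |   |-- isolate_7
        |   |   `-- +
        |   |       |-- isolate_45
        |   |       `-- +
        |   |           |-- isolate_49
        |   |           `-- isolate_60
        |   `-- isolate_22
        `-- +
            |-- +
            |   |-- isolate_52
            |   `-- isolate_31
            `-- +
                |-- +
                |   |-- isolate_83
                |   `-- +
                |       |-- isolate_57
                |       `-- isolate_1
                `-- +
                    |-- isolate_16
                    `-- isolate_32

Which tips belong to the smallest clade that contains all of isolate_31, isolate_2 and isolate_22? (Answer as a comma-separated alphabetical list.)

isolate_1, isolate_16, isolate_18, isolate_2, isolate_22, isolate_31, isolate_32, isolate_45, isolate_49, isolate_52, isolate_57, isolate_60, isolate_7, isolate_73, isolate_83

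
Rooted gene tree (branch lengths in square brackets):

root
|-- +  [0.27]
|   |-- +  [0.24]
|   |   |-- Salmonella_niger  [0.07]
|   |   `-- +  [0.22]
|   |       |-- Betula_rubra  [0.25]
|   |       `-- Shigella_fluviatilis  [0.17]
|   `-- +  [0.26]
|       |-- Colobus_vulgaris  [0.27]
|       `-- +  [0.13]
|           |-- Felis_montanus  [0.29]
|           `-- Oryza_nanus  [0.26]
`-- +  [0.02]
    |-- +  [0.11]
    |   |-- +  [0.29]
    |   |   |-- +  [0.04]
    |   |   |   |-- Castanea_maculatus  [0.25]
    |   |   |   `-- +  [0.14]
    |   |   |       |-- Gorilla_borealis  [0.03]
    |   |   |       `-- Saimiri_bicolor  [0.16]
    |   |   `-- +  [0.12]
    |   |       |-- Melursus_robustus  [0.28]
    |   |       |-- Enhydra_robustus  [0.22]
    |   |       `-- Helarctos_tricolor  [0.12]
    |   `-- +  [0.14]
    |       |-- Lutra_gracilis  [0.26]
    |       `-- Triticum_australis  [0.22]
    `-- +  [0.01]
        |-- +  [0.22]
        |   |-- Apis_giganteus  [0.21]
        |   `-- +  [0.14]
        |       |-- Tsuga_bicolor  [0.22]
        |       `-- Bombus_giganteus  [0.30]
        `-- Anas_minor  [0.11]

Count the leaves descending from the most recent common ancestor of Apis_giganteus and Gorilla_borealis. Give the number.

12

The MRCA of Apis_giganteus and Gorilla_borealis is the node subtending ((((Castanea_maculatus,(Gorilla_borealis,Saimiri_bicolor)),(Melursus_robustus,Enhydra_robustus,Helarctos_tricolor)),(Lutra_gracilis,Triticum_australis)),((Apis_giganteus,(Tsuga_bicolor,Bombus_giganteus)),Anas_minor)).
That clade contains 12 terminal taxa: Anas_minor, Apis_giganteus, Bombus_giganteus, Castanea_maculatus, Enhydra_robustus, Gorilla_borealis, Helarctos_tricolor, Lutra_gracilis, Melursus_robustus, Saimiri_bicolor, Triticum_australis, Tsuga_bicolor.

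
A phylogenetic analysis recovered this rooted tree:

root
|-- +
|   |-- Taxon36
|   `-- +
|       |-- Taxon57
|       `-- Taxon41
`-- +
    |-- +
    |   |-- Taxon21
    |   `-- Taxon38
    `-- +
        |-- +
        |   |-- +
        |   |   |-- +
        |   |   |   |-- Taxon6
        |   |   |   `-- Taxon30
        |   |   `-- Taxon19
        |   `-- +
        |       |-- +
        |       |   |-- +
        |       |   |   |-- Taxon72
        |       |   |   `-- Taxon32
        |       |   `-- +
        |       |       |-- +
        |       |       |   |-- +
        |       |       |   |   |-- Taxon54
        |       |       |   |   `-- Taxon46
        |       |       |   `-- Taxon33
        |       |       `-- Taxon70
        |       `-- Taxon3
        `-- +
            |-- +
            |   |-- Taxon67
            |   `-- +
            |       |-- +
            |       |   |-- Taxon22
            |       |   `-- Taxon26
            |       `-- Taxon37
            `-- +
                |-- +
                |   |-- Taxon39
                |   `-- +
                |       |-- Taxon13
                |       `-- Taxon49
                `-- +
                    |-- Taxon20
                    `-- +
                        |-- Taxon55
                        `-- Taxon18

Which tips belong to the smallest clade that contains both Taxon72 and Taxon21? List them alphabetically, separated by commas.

Taxon13, Taxon18, Taxon19, Taxon20, Taxon21, Taxon22, Taxon26, Taxon3, Taxon30, Taxon32, Taxon33, Taxon37, Taxon38, Taxon39, Taxon46, Taxon49, Taxon54, Taxon55, Taxon6, Taxon67, Taxon70, Taxon72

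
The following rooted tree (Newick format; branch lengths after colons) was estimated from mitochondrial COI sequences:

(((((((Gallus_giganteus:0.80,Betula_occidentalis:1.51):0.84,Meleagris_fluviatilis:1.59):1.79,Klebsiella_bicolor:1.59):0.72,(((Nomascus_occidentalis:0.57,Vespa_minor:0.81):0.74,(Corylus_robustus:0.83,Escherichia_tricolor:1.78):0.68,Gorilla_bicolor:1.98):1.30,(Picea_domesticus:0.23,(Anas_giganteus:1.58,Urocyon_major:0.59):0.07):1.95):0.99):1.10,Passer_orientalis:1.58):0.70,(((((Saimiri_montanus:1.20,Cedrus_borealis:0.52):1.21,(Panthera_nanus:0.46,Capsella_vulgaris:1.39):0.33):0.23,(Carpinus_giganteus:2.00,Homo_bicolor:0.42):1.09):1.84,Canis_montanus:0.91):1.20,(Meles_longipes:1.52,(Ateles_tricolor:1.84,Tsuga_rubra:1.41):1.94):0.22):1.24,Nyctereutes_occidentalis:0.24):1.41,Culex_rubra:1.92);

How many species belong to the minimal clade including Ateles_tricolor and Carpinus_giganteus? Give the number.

The MRCA of Ateles_tricolor and Carpinus_giganteus is the node subtending (((((Saimiri_montanus,Cedrus_borealis),(Panthera_nanus,Capsella_vulgaris)),(Carpinus_giganteus,Homo_bicolor)),Canis_montanus),(Meles_longipes,(Ateles_tricolor,Tsuga_rubra))).
That clade contains 10 terminal taxa: Ateles_tricolor, Canis_montanus, Capsella_vulgaris, Carpinus_giganteus, Cedrus_borealis, Homo_bicolor, Meles_longipes, Panthera_nanus, Saimiri_montanus, Tsuga_rubra.

10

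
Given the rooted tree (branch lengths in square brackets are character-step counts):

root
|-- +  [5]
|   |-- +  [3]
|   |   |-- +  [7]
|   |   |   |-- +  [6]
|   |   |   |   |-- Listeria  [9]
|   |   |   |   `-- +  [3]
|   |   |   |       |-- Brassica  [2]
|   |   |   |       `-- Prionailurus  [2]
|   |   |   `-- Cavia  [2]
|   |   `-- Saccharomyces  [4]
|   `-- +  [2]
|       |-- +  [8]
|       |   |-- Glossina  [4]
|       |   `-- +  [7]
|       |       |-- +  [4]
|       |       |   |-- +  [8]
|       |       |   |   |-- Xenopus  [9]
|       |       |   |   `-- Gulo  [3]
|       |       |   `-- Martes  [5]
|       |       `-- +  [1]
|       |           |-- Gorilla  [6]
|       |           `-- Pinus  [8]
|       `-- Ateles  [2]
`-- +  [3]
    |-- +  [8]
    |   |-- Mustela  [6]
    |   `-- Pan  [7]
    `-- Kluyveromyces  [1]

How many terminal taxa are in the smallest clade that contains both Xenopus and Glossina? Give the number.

6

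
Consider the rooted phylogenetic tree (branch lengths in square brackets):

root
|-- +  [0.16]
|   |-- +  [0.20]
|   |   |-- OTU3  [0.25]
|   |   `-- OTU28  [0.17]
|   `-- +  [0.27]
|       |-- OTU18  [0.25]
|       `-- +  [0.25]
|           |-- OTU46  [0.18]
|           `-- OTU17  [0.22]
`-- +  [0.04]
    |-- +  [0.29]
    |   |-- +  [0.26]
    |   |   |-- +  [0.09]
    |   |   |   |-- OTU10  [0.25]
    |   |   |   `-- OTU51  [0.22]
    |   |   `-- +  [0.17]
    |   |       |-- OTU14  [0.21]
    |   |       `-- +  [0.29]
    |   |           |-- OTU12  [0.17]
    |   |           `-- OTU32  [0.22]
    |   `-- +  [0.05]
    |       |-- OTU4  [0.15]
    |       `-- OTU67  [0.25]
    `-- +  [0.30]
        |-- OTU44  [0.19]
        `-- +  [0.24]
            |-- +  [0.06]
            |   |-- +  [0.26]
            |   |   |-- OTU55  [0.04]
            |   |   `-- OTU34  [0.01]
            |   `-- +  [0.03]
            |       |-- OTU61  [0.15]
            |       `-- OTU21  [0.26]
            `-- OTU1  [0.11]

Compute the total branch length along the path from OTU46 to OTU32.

2.13

The path runs OTU46 → … → MRCA → … → OTU32; the MRCA is the root of the tree.
Branch lengths along that path: 0.18 + 0.25 + 0.27 + 0.16 + 0.04 + 0.29 + 0.26 + 0.17 + 0.29 + 0.22 = 2.13.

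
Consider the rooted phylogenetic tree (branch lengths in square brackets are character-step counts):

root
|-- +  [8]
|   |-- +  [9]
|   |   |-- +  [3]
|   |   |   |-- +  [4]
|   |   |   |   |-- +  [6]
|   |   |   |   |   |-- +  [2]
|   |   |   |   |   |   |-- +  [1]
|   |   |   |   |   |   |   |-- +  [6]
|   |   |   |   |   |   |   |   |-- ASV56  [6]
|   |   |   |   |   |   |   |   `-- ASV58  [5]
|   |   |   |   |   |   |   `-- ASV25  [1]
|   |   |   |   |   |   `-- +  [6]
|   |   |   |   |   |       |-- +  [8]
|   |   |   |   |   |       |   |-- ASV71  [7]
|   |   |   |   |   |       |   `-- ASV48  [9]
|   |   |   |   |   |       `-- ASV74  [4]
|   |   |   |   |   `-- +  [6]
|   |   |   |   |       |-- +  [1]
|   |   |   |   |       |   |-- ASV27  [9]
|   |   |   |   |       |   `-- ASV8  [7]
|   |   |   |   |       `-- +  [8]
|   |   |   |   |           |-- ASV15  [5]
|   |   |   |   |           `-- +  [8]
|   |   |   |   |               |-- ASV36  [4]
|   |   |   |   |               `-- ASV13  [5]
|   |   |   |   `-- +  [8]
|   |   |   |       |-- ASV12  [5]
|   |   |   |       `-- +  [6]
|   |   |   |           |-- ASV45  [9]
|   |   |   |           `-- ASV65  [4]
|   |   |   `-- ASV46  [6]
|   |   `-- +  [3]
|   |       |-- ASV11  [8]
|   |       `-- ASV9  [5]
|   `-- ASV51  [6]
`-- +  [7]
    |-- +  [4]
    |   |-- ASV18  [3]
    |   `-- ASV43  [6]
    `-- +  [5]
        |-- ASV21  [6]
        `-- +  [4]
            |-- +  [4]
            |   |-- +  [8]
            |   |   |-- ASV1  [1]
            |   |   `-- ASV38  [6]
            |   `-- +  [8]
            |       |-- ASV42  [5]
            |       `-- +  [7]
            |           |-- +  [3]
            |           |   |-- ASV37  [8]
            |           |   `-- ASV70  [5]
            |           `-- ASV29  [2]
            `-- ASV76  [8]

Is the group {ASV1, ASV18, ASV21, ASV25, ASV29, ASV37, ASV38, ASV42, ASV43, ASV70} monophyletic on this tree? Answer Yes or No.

The MRCA of the listed taxa is the root, so the smallest clade containing them is the whole tree.
That clade also contains ASV11, ASV12, ASV13, ASV15, ASV27, ASV36, ASV45, ASV46, ASV48, ASV51, ASV56, ASV58, ASV65, ASV71, ASV74, ASV76, ASV8, ASV9, which are not in the proposed group, so the group is not monophyletic.

No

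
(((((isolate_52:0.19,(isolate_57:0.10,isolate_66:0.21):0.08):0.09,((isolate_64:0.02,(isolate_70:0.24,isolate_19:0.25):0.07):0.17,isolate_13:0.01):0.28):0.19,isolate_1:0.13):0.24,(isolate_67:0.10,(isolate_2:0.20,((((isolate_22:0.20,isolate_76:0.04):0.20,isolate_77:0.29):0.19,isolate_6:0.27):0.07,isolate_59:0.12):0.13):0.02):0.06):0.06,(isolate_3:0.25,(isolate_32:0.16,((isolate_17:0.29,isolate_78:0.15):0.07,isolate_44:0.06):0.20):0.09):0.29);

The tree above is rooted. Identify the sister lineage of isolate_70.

isolate_19

isolate_70 attaches to the tree at the node subtending (isolate_70,isolate_19).
The other lineage descending from that same node — the sister group — is the single tip isolate_19.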